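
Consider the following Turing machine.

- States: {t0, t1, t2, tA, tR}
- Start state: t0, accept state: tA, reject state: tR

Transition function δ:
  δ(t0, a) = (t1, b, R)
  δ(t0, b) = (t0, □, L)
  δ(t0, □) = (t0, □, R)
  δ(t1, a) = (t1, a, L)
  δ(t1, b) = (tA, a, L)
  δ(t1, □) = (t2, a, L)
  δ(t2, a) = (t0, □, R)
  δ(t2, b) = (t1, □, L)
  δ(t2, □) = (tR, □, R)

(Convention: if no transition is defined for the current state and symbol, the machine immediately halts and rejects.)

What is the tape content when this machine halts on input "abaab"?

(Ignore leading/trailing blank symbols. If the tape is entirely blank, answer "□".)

Execution trace:
Initial: [t0]abaab
Step 1: δ(t0, a) = (t1, b, R) → b[t1]baab
Step 2: δ(t1, b) = (tA, a, L) → [tA]baaab

The machine reaches the accept state tA and halts.

Final tape (ignoring leading/trailing blanks): baaab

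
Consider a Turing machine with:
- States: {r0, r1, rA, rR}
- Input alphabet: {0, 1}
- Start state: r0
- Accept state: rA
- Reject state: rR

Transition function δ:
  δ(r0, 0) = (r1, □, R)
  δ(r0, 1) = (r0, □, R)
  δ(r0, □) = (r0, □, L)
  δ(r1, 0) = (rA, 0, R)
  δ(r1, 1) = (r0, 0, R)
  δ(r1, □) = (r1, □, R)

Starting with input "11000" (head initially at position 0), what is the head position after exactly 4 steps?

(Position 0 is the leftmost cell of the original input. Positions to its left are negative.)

Execution trace (head position shown):
Step 0: [r0]11000  (head at position 0)
Step 1: move right → □[r0]1000  (head at position 1)
Step 2: move right → □□[r0]000  (head at position 2)
Step 3: move right → □□□[r1]00  (head at position 3)
Step 4: move right → □□□0[rA]0  (head at position 4)

After 4 steps, the head is at position 4.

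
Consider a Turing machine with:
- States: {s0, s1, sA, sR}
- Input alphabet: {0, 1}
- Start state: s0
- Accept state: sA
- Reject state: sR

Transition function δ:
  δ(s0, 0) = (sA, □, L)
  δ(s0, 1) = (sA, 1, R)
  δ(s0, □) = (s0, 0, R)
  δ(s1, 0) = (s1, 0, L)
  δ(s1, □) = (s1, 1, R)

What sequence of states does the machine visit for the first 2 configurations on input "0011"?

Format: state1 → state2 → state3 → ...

Execution trace:
Initial: [s0]0011
Step 1: δ(s0, 0) = (sA, □, L) → [sA]□□011

The machine reaches the accept state sA and halts.

State sequence: s0 → sA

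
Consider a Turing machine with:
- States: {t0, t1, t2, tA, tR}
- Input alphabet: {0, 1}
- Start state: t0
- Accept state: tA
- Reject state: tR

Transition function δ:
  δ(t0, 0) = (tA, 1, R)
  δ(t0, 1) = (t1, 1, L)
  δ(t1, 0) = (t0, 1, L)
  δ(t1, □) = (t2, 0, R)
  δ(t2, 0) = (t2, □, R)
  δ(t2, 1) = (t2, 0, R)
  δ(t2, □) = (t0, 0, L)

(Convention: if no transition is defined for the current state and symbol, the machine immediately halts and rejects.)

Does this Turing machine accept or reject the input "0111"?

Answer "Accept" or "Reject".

Execution trace:
Initial: [t0]0111
Step 1: δ(t0, 0) = (tA, 1, R) → 1[tA]111

The machine reaches the accept state tA and halts.

Answer: Accept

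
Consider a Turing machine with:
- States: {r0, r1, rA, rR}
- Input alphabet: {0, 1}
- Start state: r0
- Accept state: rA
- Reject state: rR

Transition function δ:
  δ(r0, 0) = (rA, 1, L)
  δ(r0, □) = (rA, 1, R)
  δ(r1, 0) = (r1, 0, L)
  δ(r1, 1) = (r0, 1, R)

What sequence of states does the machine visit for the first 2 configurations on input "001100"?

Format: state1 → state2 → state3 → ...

Execution trace:
Initial: [r0]001100
Step 1: δ(r0, 0) = (rA, 1, L) → [rA]□101100

The machine reaches the accept state rA and halts.

State sequence: r0 → rA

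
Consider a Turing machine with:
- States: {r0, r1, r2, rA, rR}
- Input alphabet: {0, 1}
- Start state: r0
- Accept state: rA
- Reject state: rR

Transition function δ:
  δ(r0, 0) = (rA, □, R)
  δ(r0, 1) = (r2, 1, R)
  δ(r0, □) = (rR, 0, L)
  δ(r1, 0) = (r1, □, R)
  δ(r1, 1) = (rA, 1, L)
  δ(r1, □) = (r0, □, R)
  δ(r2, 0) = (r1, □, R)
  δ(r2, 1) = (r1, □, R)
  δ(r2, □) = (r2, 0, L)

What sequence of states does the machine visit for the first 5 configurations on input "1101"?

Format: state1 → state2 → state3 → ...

Execution trace:
Initial: [r0]1101
Step 1: δ(r0, 1) = (r2, 1, R) → 1[r2]101
Step 2: δ(r2, 1) = (r1, □, R) → 1□[r1]01
Step 3: δ(r1, 0) = (r1, □, R) → 1□□[r1]1
Step 4: δ(r1, 1) = (rA, 1, L) → 1□[rA]□1

The machine reaches the accept state rA and halts.

State sequence: r0 → r2 → r1 → r1 → rA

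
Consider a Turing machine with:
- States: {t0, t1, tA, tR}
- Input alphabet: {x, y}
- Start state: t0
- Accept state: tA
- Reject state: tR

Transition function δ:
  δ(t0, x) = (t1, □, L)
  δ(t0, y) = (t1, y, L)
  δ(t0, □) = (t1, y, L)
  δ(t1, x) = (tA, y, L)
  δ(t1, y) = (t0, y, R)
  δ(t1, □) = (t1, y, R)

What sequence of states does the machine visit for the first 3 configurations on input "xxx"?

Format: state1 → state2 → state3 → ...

Execution trace:
Initial: [t0]xxx
Step 1: δ(t0, x) = (t1, □, L) → [t1]□□xx
Step 2: δ(t1, □) = (t1, y, R) → y[t1]□xx

State sequence: t0 → t1 → t1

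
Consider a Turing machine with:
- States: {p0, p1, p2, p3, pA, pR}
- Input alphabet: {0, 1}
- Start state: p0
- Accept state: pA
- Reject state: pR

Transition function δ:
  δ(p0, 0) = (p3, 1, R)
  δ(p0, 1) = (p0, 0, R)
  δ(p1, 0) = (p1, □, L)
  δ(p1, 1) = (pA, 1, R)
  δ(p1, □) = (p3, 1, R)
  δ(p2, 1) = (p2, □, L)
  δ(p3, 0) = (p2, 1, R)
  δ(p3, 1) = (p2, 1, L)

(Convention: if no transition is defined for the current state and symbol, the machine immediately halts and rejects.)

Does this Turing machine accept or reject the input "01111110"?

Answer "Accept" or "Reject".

Execution trace:
Initial: [p0]01111110
Step 1: δ(p0, 0) = (p3, 1, R) → 1[p3]1111110
Step 2: δ(p3, 1) = (p2, 1, L) → [p2]11111110
Step 3: δ(p2, 1) = (p2, □, L) → [p2]□□1111110

No transition is defined for δ(p2, □). By convention the machine halts and rejects.

Answer: Reject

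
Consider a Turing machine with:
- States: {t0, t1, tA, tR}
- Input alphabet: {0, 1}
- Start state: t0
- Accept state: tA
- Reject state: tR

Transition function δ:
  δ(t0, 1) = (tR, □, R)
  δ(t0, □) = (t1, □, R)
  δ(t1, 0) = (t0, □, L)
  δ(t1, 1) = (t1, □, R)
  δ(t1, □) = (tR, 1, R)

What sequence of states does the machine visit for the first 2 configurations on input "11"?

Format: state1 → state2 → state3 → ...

Execution trace:
Initial: [t0]11
Step 1: δ(t0, 1) = (tR, □, R) → □[tR]1

The machine reaches the reject state tR and halts.

State sequence: t0 → tR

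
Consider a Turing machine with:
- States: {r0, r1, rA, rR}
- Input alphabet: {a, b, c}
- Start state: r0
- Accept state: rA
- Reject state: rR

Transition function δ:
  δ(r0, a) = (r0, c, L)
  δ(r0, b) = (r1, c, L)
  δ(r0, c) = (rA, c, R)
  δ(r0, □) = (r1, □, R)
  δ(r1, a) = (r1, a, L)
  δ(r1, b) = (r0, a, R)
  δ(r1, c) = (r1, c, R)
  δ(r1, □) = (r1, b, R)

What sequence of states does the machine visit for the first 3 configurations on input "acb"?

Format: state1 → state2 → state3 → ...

Execution trace:
Initial: [r0]acb
Step 1: δ(r0, a) = (r0, c, L) → [r0]□ccb
Step 2: δ(r0, □) = (r1, □, R) → □[r1]ccb

State sequence: r0 → r0 → r1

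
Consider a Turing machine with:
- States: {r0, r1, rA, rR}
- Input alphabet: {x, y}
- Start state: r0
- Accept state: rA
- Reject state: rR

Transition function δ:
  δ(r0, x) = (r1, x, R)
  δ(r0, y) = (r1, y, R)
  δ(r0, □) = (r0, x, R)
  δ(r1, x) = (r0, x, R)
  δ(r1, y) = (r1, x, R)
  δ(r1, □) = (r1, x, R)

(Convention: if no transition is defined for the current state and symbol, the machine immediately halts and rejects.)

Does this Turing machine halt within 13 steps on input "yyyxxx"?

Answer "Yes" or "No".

Execution trace:
Initial: [r0]yyyxxx
Step 1: δ(r0, y) = (r1, y, R) → y[r1]yyxxx
Step 2: δ(r1, y) = (r1, x, R) → yx[r1]yxxx
Step 3: δ(r1, y) = (r1, x, R) → yxx[r1]xxx
Step 4: δ(r1, x) = (r0, x, R) → yxxx[r0]xx
Step 5: δ(r0, x) = (r1, x, R) → yxxxx[r1]x
Step 6: δ(r1, x) = (r0, x, R) → yxxxxx[r0]□
Step 7: δ(r0, □) = (r0, x, R) → yxxxxxx[r0]□
Step 8: δ(r0, □) = (r0, x, R) → yxxxxxxx[r0]□
Step 9: δ(r0, □) = (r0, x, R) → yxxxxxxxx[r0]□
Step 10: δ(r0, □) = (r0, x, R) → yxxxxxxxxx[r0]□
Step 11: δ(r0, □) = (r0, x, R) → yxxxxxxxxxx[r0]□
Step 12: δ(r0, □) = (r0, x, R) → yxxxxxxxxxxx[r0]□
Step 13: δ(r0, □) = (r0, x, R) → yxxxxxxxxxxxx[r0]□

The machine has not reached a halting state after 13 steps.
The machine did not halt within the 13-step bound.

Answer: No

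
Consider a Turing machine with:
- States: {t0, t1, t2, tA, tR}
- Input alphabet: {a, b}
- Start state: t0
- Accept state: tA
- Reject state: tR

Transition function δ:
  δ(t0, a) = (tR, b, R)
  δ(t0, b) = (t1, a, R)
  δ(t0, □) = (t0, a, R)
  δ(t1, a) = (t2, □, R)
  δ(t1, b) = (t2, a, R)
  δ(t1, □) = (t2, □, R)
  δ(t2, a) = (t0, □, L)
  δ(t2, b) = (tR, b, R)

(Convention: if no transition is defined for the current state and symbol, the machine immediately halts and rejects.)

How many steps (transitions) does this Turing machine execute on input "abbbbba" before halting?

Execution trace:
Initial: [t0]abbbbba
Step 1: δ(t0, a) = (tR, b, R) → b[tR]bbbbba

The machine reaches the reject state tR and halts.

The machine executed 1 step before halting.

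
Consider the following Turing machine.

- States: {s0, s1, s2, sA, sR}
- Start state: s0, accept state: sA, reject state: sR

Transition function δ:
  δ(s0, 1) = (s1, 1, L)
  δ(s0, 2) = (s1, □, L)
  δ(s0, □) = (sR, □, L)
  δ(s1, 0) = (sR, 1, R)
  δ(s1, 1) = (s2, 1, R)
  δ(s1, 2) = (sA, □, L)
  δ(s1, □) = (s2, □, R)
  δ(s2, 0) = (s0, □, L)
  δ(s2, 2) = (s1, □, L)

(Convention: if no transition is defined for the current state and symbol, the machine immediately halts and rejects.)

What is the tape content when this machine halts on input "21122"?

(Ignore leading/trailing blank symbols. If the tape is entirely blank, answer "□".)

Execution trace:
Initial: [s0]21122
Step 1: δ(s0, 2) = (s1, □, L) → [s1]□□1122
Step 2: δ(s1, □) = (s2, □, R) → □[s2]□1122

No transition is defined for δ(s2, □). By convention the machine halts and rejects.

Final tape (ignoring leading/trailing blanks): 1122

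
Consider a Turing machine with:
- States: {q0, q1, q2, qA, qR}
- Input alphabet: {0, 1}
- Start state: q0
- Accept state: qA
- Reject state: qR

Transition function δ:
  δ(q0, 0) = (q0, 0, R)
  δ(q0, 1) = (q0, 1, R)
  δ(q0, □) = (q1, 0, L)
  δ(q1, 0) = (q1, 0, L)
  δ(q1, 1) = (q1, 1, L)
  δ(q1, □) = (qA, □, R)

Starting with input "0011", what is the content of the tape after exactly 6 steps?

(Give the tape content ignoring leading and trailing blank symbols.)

Execution trace:
Initial: [q0]0011
Step 1: δ(q0, 0) = (q0, 0, R) → 0[q0]011
Step 2: δ(q0, 0) = (q0, 0, R) → 00[q0]11
Step 3: δ(q0, 1) = (q0, 1, R) → 001[q0]1
Step 4: δ(q0, 1) = (q0, 1, R) → 0011[q0]□
Step 5: δ(q0, □) = (q1, 0, L) → 001[q1]10
Step 6: δ(q1, 1) = (q1, 1, L) → 00[q1]110

After 6 steps, the tape (ignoring leading/trailing blanks) is: 00110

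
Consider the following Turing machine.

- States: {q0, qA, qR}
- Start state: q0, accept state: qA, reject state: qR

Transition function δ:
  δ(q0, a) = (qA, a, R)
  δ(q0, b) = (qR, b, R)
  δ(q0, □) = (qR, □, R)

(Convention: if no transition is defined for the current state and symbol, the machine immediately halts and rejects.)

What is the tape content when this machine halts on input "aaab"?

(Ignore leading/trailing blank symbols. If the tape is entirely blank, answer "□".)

Execution trace:
Initial: [q0]aaab
Step 1: δ(q0, a) = (qA, a, R) → a[qA]aab

The machine reaches the accept state qA and halts.

Final tape (ignoring leading/trailing blanks): aaab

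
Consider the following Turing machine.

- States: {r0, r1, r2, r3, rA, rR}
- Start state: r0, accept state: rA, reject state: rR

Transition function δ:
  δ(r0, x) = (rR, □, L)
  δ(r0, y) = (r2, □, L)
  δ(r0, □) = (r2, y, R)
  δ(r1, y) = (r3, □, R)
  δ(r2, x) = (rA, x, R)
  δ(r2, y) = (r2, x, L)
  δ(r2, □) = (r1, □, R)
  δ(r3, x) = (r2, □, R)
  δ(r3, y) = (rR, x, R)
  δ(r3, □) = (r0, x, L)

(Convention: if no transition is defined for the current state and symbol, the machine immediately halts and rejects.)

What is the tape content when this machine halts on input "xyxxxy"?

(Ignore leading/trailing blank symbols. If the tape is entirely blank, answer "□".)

Execution trace:
Initial: [r0]xyxxxy
Step 1: δ(r0, x) = (rR, □, L) → [rR]□□yxxxy

The machine reaches the reject state rR and halts.

Final tape (ignoring leading/trailing blanks): yxxxy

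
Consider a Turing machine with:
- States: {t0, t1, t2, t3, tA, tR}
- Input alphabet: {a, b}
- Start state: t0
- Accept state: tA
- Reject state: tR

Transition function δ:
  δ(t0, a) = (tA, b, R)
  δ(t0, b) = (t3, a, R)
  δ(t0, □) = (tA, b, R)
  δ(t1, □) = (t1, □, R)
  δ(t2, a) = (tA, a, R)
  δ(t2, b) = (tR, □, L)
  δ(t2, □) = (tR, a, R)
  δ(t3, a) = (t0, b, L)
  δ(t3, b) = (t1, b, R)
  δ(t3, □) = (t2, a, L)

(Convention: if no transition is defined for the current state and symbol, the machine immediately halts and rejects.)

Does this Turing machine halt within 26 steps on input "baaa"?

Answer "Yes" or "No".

Execution trace:
Initial: [t0]baaa
Step 1: δ(t0, b) = (t3, a, R) → a[t3]aaa
Step 2: δ(t3, a) = (t0, b, L) → [t0]abaa
Step 3: δ(t0, a) = (tA, b, R) → b[tA]baa

The machine reaches the accept state tA and halts.
The machine halted after 3 steps (within the 26-step bound).

Answer: Yes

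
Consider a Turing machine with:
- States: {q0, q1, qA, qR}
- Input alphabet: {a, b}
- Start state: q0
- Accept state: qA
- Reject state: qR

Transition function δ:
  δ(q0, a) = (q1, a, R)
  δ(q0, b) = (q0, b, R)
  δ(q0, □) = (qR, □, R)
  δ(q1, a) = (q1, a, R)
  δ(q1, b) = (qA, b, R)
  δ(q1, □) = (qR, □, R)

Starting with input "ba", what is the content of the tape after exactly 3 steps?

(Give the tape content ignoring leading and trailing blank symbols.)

Execution trace:
Initial: [q0]ba
Step 1: δ(q0, b) = (q0, b, R) → b[q0]a
Step 2: δ(q0, a) = (q1, a, R) → ba[q1]□
Step 3: δ(q1, □) = (qR, □, R) → ba□[qR]□

The machine reaches the reject state qR and halts.

After 3 steps, the tape (ignoring leading/trailing blanks) is: ba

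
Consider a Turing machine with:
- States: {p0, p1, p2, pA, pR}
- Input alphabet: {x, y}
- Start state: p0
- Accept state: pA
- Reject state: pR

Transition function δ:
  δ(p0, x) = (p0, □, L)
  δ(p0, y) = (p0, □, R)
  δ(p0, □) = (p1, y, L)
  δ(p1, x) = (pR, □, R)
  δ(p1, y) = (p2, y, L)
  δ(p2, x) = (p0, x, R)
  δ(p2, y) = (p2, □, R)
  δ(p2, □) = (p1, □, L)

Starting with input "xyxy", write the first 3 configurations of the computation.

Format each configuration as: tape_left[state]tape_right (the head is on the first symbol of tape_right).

Transitions applied:
Step 1: δ(p0, x) = (p0, □, L)
Step 2: δ(p0, □) = (p1, y, L)

The first 3 configurations are:
[p0]xyxy ⊢ [p0]□□yxy ⊢ [p1]□y□yxy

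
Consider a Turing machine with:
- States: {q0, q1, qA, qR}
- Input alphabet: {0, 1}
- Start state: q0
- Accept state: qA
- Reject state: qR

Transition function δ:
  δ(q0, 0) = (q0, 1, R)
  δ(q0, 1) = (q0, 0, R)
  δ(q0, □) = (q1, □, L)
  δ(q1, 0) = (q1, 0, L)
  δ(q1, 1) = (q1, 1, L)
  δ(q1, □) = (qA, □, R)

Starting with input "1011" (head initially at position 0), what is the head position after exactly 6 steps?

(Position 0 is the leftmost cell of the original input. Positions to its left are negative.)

Execution trace (head position shown):
Step 0: [q0]1011  (head at position 0)
Step 1: move right → 0[q0]011  (head at position 1)
Step 2: move right → 01[q0]11  (head at position 2)
Step 3: move right → 010[q0]1  (head at position 3)
Step 4: move right → 0100[q0]□  (head at position 4)
Step 5: move left → 010[q1]0□  (head at position 3)
Step 6: move left → 01[q1]00□  (head at position 2)

After 6 steps, the head is at position 2.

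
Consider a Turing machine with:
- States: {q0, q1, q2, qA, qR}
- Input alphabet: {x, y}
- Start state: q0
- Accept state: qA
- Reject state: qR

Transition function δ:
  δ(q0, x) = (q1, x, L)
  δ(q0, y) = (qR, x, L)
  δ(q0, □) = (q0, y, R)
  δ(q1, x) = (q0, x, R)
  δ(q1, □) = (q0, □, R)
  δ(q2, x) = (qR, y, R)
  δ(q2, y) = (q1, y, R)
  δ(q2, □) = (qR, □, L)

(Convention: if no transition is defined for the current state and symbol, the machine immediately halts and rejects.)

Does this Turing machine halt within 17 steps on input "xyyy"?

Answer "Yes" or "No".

Execution trace:
Initial: [q0]xyyy
Step 1: δ(q0, x) = (q1, x, L) → [q1]□xyyy
Step 2: δ(q1, □) = (q0, □, R) → □[q0]xyyy
Step 3: δ(q0, x) = (q1, x, L) → [q1]□xyyy
Step 4: δ(q1, □) = (q0, □, R) → □[q0]xyyy
Step 5: δ(q0, x) = (q1, x, L) → [q1]□xyyy
Step 6: δ(q1, □) = (q0, □, R) → □[q0]xyyy
Step 7: δ(q0, x) = (q1, x, L) → [q1]□xyyy
Step 8: δ(q1, □) = (q0, □, R) → □[q0]xyyy
Step 9: δ(q0, x) = (q1, x, L) → [q1]□xyyy
Step 10: δ(q1, □) = (q0, □, R) → □[q0]xyyy
Step 11: δ(q0, x) = (q1, x, L) → [q1]□xyyy
Step 12: δ(q1, □) = (q0, □, R) → □[q0]xyyy
Step 13: δ(q0, x) = (q1, x, L) → [q1]□xyyy
Step 14: δ(q1, □) = (q0, □, R) → □[q0]xyyy
Step 15: δ(q0, x) = (q1, x, L) → [q1]□xyyy
Step 16: δ(q1, □) = (q0, □, R) → □[q0]xyyy
Step 17: δ(q0, x) = (q1, x, L) → [q1]□xyyy

The machine has not reached a halting state after 17 steps.
The machine did not halt within the 17-step bound.

Answer: No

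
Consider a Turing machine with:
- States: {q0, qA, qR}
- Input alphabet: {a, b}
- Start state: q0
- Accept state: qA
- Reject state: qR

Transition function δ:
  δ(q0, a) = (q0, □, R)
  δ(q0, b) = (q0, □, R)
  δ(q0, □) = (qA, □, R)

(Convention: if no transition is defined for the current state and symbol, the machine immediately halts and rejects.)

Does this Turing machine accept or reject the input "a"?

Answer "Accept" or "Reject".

Execution trace:
Initial: [q0]a
Step 1: δ(q0, a) = (q0, □, R) → □[q0]□
Step 2: δ(q0, □) = (qA, □, R) → □□[qA]□

The machine reaches the accept state qA and halts.

Answer: Accept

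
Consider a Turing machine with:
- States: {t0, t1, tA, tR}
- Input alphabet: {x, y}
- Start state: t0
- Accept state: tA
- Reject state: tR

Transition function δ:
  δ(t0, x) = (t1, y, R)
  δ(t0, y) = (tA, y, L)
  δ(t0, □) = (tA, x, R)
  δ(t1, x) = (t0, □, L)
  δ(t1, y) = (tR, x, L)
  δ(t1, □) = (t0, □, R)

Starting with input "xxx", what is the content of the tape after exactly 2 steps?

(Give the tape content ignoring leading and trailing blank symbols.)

Execution trace:
Initial: [t0]xxx
Step 1: δ(t0, x) = (t1, y, R) → y[t1]xx
Step 2: δ(t1, x) = (t0, □, L) → [t0]y□x

After 2 steps, the tape (ignoring leading/trailing blanks) is: y□x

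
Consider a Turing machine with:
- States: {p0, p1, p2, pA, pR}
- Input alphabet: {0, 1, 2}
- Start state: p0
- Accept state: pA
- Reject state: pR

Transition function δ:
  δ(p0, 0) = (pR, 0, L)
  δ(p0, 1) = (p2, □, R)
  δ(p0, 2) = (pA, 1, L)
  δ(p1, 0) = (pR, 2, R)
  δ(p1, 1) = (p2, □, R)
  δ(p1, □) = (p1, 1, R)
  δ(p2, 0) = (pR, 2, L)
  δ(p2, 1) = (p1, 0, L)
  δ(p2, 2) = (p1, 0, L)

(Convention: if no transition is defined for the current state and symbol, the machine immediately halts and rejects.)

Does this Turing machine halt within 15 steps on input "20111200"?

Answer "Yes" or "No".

Execution trace:
Initial: [p0]20111200
Step 1: δ(p0, 2) = (pA, 1, L) → [pA]□10111200

The machine reaches the accept state pA and halts.
The machine halted after 1 step (within the 15-step bound).

Answer: Yes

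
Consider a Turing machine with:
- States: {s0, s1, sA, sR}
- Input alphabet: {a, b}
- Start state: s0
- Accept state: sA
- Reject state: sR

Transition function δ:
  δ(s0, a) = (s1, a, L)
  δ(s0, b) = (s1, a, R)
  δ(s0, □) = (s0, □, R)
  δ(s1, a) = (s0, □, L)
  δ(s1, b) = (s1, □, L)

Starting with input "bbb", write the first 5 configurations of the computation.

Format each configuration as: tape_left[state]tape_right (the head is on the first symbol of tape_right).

Transitions applied:
Step 1: δ(s0, b) = (s1, a, R)
Step 2: δ(s1, b) = (s1, □, L)
Step 3: δ(s1, a) = (s0, □, L)
Step 4: δ(s0, □) = (s0, □, R)

The first 5 configurations are:
[s0]bbb ⊢ a[s1]bb ⊢ [s1]a□b ⊢ [s0]□□□b ⊢ □[s0]□□b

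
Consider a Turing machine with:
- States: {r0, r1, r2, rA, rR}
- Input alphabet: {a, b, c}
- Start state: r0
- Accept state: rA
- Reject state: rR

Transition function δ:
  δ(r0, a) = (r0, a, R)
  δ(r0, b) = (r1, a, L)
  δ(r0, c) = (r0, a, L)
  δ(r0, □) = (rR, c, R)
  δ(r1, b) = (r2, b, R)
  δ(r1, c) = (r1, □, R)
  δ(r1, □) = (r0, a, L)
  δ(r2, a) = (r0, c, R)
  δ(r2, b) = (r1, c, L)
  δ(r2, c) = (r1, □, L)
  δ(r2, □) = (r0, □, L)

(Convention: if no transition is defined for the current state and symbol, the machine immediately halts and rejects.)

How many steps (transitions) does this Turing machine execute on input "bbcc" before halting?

Execution trace:
Initial: [r0]bbcc
Step 1: δ(r0, b) = (r1, a, L) → [r1]□abcc
Step 2: δ(r1, □) = (r0, a, L) → [r0]□aabcc
Step 3: δ(r0, □) = (rR, c, R) → c[rR]aabcc

The machine reaches the reject state rR and halts.

The machine executed 3 steps before halting.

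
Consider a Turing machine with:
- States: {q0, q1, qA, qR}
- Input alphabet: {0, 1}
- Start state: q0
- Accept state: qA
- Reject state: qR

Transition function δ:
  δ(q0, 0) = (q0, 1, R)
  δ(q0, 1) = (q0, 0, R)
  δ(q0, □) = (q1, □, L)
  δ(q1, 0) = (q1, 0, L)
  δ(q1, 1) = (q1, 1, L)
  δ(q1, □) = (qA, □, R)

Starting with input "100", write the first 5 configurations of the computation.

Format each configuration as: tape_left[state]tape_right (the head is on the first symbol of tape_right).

Transitions applied:
Step 1: δ(q0, 1) = (q0, 0, R)
Step 2: δ(q0, 0) = (q0, 1, R)
Step 3: δ(q0, 0) = (q0, 1, R)
Step 4: δ(q0, □) = (q1, □, L)

The first 5 configurations are:
[q0]100 ⊢ 0[q0]00 ⊢ 01[q0]0 ⊢ 011[q0]□ ⊢ 01[q1]1□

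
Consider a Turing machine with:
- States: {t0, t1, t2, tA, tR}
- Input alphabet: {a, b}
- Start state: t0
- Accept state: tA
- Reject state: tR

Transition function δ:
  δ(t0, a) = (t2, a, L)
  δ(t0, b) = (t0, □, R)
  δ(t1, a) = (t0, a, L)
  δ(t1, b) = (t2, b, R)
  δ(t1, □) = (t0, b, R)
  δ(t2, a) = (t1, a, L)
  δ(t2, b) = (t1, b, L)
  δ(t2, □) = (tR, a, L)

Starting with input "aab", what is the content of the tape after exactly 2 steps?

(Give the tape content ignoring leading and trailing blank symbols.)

Execution trace:
Initial: [t0]aab
Step 1: δ(t0, a) = (t2, a, L) → [t2]□aab
Step 2: δ(t2, □) = (tR, a, L) → [tR]□aaab

The machine reaches the reject state tR and halts.

After 2 steps, the tape (ignoring leading/trailing blanks) is: aaab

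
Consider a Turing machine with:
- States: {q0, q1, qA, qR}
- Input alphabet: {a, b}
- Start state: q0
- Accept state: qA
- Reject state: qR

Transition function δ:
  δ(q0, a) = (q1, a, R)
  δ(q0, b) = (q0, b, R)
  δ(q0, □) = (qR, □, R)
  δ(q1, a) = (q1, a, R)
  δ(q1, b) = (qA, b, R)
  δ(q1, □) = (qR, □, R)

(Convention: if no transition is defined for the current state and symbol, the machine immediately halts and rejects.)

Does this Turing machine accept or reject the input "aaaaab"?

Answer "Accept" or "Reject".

Execution trace:
Initial: [q0]aaaaab
Step 1: δ(q0, a) = (q1, a, R) → a[q1]aaaab
Step 2: δ(q1, a) = (q1, a, R) → aa[q1]aaab
Step 3: δ(q1, a) = (q1, a, R) → aaa[q1]aab
Step 4: δ(q1, a) = (q1, a, R) → aaaa[q1]ab
Step 5: δ(q1, a) = (q1, a, R) → aaaaa[q1]b
Step 6: δ(q1, b) = (qA, b, R) → aaaaab[qA]□

The machine reaches the accept state qA and halts.

Answer: Accept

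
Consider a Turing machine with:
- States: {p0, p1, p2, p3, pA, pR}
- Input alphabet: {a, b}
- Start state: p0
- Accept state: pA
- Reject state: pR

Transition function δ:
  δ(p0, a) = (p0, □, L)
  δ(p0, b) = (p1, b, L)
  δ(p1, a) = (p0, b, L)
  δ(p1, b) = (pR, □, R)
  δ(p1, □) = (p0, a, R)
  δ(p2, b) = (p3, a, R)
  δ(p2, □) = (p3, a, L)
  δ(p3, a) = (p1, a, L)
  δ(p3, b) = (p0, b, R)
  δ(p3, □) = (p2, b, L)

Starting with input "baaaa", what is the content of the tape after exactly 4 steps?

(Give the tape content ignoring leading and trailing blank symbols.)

Execution trace:
Initial: [p0]baaaa
Step 1: δ(p0, b) = (p1, b, L) → [p1]□baaaa
Step 2: δ(p1, □) = (p0, a, R) → a[p0]baaaa
Step 3: δ(p0, b) = (p1, b, L) → [p1]abaaaa
Step 4: δ(p1, a) = (p0, b, L) → [p0]□bbaaaa

No transition is defined for δ(p0, □). By convention the machine halts and rejects.

After 4 steps, the tape (ignoring leading/trailing blanks) is: bbaaaa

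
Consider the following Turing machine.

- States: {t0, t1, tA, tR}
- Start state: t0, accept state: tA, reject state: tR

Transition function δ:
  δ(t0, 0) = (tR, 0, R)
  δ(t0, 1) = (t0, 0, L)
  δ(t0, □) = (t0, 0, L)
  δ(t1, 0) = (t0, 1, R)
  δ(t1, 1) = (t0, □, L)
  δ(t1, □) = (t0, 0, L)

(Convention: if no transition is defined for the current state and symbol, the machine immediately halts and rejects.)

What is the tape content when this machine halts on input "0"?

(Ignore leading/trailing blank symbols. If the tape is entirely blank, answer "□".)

Execution trace:
Initial: [t0]0
Step 1: δ(t0, 0) = (tR, 0, R) → 0[tR]□

The machine reaches the reject state tR and halts.

Final tape (ignoring leading/trailing blanks): 0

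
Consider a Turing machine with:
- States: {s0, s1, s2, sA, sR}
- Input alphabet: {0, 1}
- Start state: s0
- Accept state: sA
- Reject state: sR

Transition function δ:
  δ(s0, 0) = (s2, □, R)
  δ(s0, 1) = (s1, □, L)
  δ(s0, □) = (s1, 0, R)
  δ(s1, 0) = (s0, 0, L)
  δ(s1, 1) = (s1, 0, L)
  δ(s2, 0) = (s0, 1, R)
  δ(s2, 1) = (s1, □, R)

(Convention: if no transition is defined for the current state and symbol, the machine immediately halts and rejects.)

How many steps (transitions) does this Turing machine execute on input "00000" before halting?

Execution trace:
Initial: [s0]00000
Step 1: δ(s0, 0) = (s2, □, R) → □[s2]0000
Step 2: δ(s2, 0) = (s0, 1, R) → □1[s0]000
Step 3: δ(s0, 0) = (s2, □, R) → □1□[s2]00
Step 4: δ(s2, 0) = (s0, 1, R) → □1□1[s0]0
Step 5: δ(s0, 0) = (s2, □, R) → □1□1□[s2]□

No transition is defined for δ(s2, □). By convention the machine halts and rejects.

The machine executed 5 steps before halting.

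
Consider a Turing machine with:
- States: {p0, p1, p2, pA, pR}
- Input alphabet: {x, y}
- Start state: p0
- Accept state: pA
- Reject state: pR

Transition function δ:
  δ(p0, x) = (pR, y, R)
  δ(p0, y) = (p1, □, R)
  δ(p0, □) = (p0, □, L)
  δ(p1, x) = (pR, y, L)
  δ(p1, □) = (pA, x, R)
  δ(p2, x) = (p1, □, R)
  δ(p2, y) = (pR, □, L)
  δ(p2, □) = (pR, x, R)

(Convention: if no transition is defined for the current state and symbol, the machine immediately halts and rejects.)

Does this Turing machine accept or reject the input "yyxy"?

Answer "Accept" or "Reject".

Execution trace:
Initial: [p0]yyxy
Step 1: δ(p0, y) = (p1, □, R) → □[p1]yxy

No transition is defined for δ(p1, y). By convention the machine halts and rejects.

Answer: Reject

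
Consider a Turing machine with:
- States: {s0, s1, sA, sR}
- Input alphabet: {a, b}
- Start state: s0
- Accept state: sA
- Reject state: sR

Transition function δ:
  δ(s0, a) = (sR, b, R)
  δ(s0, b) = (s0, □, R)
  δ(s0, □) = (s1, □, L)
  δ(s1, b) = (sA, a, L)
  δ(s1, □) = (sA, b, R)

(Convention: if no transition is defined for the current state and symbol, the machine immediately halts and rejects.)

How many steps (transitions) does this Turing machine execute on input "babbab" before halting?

Execution trace:
Initial: [s0]babbab
Step 1: δ(s0, b) = (s0, □, R) → □[s0]abbab
Step 2: δ(s0, a) = (sR, b, R) → □b[sR]bbab

The machine reaches the reject state sR and halts.

The machine executed 2 steps before halting.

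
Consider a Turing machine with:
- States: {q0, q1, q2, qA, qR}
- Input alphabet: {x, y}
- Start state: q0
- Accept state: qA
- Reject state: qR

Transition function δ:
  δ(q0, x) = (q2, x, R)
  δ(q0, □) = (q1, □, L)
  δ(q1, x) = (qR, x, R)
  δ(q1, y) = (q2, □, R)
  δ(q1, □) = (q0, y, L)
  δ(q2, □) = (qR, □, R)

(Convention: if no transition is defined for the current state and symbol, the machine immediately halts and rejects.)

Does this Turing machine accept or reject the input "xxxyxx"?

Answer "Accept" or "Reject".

Execution trace:
Initial: [q0]xxxyxx
Step 1: δ(q0, x) = (q2, x, R) → x[q2]xxyxx

No transition is defined for δ(q2, x). By convention the machine halts and rejects.

Answer: Reject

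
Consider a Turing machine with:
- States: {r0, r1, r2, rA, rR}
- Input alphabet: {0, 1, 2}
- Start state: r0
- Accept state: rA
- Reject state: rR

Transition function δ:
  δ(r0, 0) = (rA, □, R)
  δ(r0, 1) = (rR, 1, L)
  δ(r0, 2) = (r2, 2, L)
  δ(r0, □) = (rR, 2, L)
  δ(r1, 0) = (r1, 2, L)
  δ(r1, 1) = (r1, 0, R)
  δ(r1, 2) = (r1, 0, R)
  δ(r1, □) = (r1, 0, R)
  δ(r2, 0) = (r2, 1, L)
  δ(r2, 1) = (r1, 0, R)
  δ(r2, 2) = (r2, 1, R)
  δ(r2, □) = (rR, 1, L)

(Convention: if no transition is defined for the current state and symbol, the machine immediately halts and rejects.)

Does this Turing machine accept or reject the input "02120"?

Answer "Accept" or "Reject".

Execution trace:
Initial: [r0]02120
Step 1: δ(r0, 0) = (rA, □, R) → □[rA]2120

The machine reaches the accept state rA and halts.

Answer: Accept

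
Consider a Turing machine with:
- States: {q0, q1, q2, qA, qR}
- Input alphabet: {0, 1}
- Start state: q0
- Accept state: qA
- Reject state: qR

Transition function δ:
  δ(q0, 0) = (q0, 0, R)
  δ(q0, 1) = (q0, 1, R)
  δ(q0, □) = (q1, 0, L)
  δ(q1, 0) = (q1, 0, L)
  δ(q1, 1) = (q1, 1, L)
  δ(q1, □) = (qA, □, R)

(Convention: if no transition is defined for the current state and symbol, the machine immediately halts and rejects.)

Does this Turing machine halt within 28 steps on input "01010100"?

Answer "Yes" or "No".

Execution trace:
Initial: [q0]01010100
Step 1: δ(q0, 0) = (q0, 0, R) → 0[q0]1010100
Step 2: δ(q0, 1) = (q0, 1, R) → 01[q0]010100
Step 3: δ(q0, 0) = (q0, 0, R) → 010[q0]10100
Step 4: δ(q0, 1) = (q0, 1, R) → 0101[q0]0100
Step 5: δ(q0, 0) = (q0, 0, R) → 01010[q0]100
Step 6: δ(q0, 1) = (q0, 1, R) → 010101[q0]00
Step 7: δ(q0, 0) = (q0, 0, R) → 0101010[q0]0
Step 8: δ(q0, 0) = (q0, 0, R) → 01010100[q0]□
Step 9: δ(q0, □) = (q1, 0, L) → 0101010[q1]00
Step 10: δ(q1, 0) = (q1, 0, L) → 010101[q1]000
Step 11: δ(q1, 0) = (q1, 0, L) → 01010[q1]1000
Step 12: δ(q1, 1) = (q1, 1, L) → 0101[q1]01000
Step 13: δ(q1, 0) = (q1, 0, L) → 010[q1]101000
Step 14: δ(q1, 1) = (q1, 1, L) → 01[q1]0101000
Step 15: δ(q1, 0) = (q1, 0, L) → 0[q1]10101000
Step 16: δ(q1, 1) = (q1, 1, L) → [q1]010101000
Step 17: δ(q1, 0) = (q1, 0, L) → [q1]□010101000
Step 18: δ(q1, □) = (qA, □, R) → □[qA]010101000

The machine reaches the accept state qA and halts.
The machine halted after 18 steps (within the 28-step bound).

Answer: Yes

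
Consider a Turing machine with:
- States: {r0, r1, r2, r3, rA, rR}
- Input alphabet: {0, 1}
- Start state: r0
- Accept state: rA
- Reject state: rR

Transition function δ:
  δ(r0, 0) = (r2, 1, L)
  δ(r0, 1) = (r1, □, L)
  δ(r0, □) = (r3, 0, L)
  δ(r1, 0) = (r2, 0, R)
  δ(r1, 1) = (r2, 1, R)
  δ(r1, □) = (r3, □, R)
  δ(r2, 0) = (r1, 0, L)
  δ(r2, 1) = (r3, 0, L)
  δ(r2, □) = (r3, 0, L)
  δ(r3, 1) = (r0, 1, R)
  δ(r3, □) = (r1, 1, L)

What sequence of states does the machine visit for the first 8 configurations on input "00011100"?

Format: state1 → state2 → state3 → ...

Execution trace:
Initial: [r0]00011100
Step 1: δ(r0, 0) = (r2, 1, L) → [r2]□10011100
Step 2: δ(r2, □) = (r3, 0, L) → [r3]□010011100
Step 3: δ(r3, □) = (r1, 1, L) → [r1]□1010011100
Step 4: δ(r1, □) = (r3, □, R) → □[r3]1010011100
Step 5: δ(r3, 1) = (r0, 1, R) → □1[r0]010011100
Step 6: δ(r0, 0) = (r2, 1, L) → □[r2]1110011100
Step 7: δ(r2, 1) = (r3, 0, L) → [r3]□0110011100

State sequence: r0 → r2 → r3 → r1 → r3 → r0 → r2 → r3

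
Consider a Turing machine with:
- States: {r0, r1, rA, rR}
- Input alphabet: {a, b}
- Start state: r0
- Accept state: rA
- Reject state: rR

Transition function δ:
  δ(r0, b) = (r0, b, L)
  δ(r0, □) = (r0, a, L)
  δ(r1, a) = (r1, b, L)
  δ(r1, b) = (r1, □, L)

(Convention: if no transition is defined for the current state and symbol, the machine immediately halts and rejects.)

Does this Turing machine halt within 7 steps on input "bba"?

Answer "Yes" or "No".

Execution trace:
Initial: [r0]bba
Step 1: δ(r0, b) = (r0, b, L) → [r0]□bba
Step 2: δ(r0, □) = (r0, a, L) → [r0]□abba
Step 3: δ(r0, □) = (r0, a, L) → [r0]□aabba
Step 4: δ(r0, □) = (r0, a, L) → [r0]□aaabba
Step 5: δ(r0, □) = (r0, a, L) → [r0]□aaaabba
Step 6: δ(r0, □) = (r0, a, L) → [r0]□aaaaabba
Step 7: δ(r0, □) = (r0, a, L) → [r0]□aaaaaabba

The machine has not reached a halting state after 7 steps.
The machine did not halt within the 7-step bound.

Answer: No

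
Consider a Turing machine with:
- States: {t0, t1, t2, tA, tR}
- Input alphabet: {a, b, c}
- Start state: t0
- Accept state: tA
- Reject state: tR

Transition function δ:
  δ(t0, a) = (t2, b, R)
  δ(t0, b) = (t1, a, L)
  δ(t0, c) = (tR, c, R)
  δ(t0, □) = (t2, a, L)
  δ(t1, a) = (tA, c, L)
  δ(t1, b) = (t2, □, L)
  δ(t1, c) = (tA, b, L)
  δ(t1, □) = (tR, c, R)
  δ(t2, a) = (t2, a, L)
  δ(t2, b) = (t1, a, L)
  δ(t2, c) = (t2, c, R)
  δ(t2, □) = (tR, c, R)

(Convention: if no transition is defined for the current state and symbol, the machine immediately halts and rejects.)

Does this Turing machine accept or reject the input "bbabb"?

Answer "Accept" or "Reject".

Execution trace:
Initial: [t0]bbabb
Step 1: δ(t0, b) = (t1, a, L) → [t1]□ababb
Step 2: δ(t1, □) = (tR, c, R) → c[tR]ababb

The machine reaches the reject state tR and halts.

Answer: Reject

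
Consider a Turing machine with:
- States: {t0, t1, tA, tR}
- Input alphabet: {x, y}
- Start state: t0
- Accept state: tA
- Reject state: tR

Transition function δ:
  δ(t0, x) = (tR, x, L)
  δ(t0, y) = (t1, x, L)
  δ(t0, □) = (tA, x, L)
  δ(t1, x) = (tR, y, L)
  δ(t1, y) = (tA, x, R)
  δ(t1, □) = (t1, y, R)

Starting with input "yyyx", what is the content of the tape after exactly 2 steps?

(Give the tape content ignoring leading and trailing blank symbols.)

Execution trace:
Initial: [t0]yyyx
Step 1: δ(t0, y) = (t1, x, L) → [t1]□xyyx
Step 2: δ(t1, □) = (t1, y, R) → y[t1]xyyx

After 2 steps, the tape (ignoring leading/trailing blanks) is: yxyyx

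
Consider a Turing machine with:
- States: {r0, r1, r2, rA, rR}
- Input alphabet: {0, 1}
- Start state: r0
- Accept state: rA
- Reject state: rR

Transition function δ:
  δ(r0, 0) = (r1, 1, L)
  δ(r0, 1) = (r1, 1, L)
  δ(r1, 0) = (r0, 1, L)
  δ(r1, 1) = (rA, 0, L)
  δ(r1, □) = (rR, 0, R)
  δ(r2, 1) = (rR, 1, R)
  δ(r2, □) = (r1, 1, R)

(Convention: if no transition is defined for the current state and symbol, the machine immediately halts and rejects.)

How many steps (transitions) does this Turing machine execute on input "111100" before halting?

Execution trace:
Initial: [r0]111100
Step 1: δ(r0, 1) = (r1, 1, L) → [r1]□111100
Step 2: δ(r1, □) = (rR, 0, R) → 0[rR]111100

The machine reaches the reject state rR and halts.

The machine executed 2 steps before halting.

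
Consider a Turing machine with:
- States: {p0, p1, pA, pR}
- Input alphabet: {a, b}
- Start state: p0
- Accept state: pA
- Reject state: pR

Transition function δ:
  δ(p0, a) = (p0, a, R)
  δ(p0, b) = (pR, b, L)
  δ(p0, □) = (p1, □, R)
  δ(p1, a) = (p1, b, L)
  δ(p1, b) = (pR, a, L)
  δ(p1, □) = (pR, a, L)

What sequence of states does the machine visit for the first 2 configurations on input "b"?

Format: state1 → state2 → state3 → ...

Execution trace:
Initial: [p0]b
Step 1: δ(p0, b) = (pR, b, L) → [pR]□b

The machine reaches the reject state pR and halts.

State sequence: p0 → pR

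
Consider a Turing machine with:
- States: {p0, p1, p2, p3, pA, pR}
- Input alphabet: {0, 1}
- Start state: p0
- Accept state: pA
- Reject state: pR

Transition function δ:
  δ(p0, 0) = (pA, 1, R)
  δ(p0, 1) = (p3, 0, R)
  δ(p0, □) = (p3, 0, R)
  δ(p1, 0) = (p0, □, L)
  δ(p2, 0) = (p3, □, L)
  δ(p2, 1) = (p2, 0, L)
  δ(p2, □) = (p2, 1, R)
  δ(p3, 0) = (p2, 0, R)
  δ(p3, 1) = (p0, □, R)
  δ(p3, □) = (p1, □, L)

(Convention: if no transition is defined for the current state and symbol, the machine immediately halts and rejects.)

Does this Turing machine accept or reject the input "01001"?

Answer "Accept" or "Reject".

Execution trace:
Initial: [p0]01001
Step 1: δ(p0, 0) = (pA, 1, R) → 1[pA]1001

The machine reaches the accept state pA and halts.

Answer: Accept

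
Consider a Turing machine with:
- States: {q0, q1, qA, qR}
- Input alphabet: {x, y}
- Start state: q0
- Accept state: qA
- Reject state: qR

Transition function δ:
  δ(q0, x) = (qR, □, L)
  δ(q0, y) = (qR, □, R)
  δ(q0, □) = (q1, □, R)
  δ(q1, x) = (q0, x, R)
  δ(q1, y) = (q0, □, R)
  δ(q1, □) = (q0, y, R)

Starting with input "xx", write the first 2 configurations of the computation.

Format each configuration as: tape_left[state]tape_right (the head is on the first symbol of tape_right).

Transitions applied:
Step 1: δ(q0, x) = (qR, □, L)

The first 2 configurations are:
[q0]xx ⊢ [qR]□□x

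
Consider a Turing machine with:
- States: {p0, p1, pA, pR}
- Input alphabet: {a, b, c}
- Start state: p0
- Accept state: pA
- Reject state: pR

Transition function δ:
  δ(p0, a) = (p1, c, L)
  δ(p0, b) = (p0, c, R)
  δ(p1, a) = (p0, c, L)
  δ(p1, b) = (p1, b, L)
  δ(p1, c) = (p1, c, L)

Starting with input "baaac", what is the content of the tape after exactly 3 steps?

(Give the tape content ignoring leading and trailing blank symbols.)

Execution trace:
Initial: [p0]baaac
Step 1: δ(p0, b) = (p0, c, R) → c[p0]aaac
Step 2: δ(p0, a) = (p1, c, L) → [p1]ccaac
Step 3: δ(p1, c) = (p1, c, L) → [p1]□ccaac

No transition is defined for δ(p1, □). By convention the machine halts and rejects.

After 3 steps, the tape (ignoring leading/trailing blanks) is: ccaac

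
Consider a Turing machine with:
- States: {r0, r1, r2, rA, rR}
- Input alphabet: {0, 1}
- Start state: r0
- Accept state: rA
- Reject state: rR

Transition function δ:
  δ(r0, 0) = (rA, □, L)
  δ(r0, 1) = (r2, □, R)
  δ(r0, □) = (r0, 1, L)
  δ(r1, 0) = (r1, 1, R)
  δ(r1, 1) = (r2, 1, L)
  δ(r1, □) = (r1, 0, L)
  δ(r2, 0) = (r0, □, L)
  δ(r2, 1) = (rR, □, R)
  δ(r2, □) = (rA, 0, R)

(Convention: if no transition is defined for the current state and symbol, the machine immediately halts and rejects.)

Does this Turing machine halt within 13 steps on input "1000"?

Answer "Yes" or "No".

Execution trace:
Initial: [r0]1000
Step 1: δ(r0, 1) = (r2, □, R) → □[r2]000
Step 2: δ(r2, 0) = (r0, □, L) → [r0]□□00
Step 3: δ(r0, □) = (r0, 1, L) → [r0]□1□00
Step 4: δ(r0, □) = (r0, 1, L) → [r0]□11□00
Step 5: δ(r0, □) = (r0, 1, L) → [r0]□111□00
Step 6: δ(r0, □) = (r0, 1, L) → [r0]□1111□00
Step 7: δ(r0, □) = (r0, 1, L) → [r0]□11111□00
Step 8: δ(r0, □) = (r0, 1, L) → [r0]□111111□00
Step 9: δ(r0, □) = (r0, 1, L) → [r0]□1111111□00
Step 10: δ(r0, □) = (r0, 1, L) → [r0]□11111111□00
Step 11: δ(r0, □) = (r0, 1, L) → [r0]□111111111□00
Step 12: δ(r0, □) = (r0, 1, L) → [r0]□1111111111□00
Step 13: δ(r0, □) = (r0, 1, L) → [r0]□11111111111□00

The machine has not reached a halting state after 13 steps.
The machine did not halt within the 13-step bound.

Answer: No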